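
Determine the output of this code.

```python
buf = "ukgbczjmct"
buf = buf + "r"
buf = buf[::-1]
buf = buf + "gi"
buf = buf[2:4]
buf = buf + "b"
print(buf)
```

+ 'r' → 'ukgbczjmctr'
reverse → 'rtcmjzcbgku'
+ 'gi' → 'rtcmjzcbgkugi'
slice [2:4] → 'cm'
+ 'b' → 'cmb'

cmb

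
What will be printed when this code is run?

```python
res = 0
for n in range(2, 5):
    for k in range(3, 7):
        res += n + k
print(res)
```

90

n=2,k=3: res = 0+5 = 5
n=2,k=4: res = 5+6 = 11
n=2,k=5: res = 11+7 = 18
n=2,k=6: res = 18+8 = 26
n=3,k=3: res = 26+6 = 32
n=3,k=4: res = 32+7 = 39
n=3,k=5: res = 39+8 = 47
n=3,k=6: res = 47+9 = 56
n=4,k=3: res = 56+7 = 63
n=4,k=4: res = 63+8 = 71
n=4,k=5: res = 71+9 = 80
n=4,k=6: res = 80+10 = 90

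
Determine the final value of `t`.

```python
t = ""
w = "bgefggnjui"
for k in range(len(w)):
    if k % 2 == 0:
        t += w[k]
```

k=0: add 'b' → 'b'
k=1: skip
k=2: add 'e' → 'be'
k=3: skip
k=4: add 'g' → 'beg'
k=5: skip
k=6: add 'n' → 'begn'
k=7: skip
k=8: add 'u' → 'begnu'
k=9: skip

'begnu'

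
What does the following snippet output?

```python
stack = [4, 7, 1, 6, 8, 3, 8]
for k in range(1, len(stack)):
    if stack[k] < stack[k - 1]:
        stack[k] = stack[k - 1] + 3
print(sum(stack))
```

k=1: 7>=4, unchanged → [4, 7, 1, 6, 8, 3, 8]
k=2: 1<7, stack[2] = 7+3 = 10 → [4, 7, 10, 6, 8, 3, 8]
k=3: 6<10, stack[3] = 10+3 = 13 → [4, 7, 10, 13, 8, 3, 8]
k=4: 8<13, stack[4] = 13+3 = 16 → [4, 7, 10, 13, 16, 3, 8]
k=5: 3<16, stack[5] = 16+3 = 19 → [4, 7, 10, 13, 16, 19, 8]
k=6: 8<19, stack[6] = 19+3 = 22 → [4, 7, 10, 13, 16, 19, 22]
sum = 91

91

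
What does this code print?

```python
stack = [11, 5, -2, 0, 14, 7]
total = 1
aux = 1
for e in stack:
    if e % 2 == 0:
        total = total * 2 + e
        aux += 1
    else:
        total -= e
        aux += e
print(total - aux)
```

-148

e=11: not even, total = 1-11 = -10; aux=12
e=5: not even, total = (-10)-5 = -15; aux=17
e=-2: even, total = (-15)*2+(-2) = -32; aux=18
e=0: even, total = (-32)*2+0 = -64; aux=19
e=14: even, total = (-64)*2+14 = -114; aux=20
e=7: not even, total = (-114)-7 = -121; aux=27
total-aux = (-121)-27 = -148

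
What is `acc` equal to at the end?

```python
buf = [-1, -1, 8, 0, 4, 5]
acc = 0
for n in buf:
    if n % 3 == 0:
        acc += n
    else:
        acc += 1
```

n=-1: not %3==0, acc = 0+1 = 1
n=-1: not %3==0, acc = 1+1 = 2
n=8: not %3==0, acc = 2+1 = 3
n=0: %3==0, acc = 3+0 = 3
n=4: not %3==0, acc = 3+1 = 4
n=5: not %3==0, acc = 4+1 = 5

5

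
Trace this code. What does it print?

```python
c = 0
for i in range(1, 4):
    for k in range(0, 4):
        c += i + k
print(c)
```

42

i=1,k=0: c = 0+1 = 1
i=1,k=1: c = 1+2 = 3
i=1,k=2: c = 3+3 = 6
i=1,k=3: c = 6+4 = 10
i=2,k=0: c = 10+2 = 12
i=2,k=1: c = 12+3 = 15
i=2,k=2: c = 15+4 = 19
i=2,k=3: c = 19+5 = 24
i=3,k=0: c = 24+3 = 27
i=3,k=1: c = 27+4 = 31
i=3,k=2: c = 31+5 = 36
i=3,k=3: c = 36+6 = 42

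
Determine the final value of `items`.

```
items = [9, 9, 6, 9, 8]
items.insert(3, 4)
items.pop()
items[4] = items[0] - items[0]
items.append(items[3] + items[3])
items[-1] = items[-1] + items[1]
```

[9, 9, 6, 4, 0, 17]

insert 4 at 3 → [9, 9, 6, 4, 9, 8]
pop() removes 8 → [9, 9, 6, 4, 9]
items[4] = items[0]-items[0] = 9-9 = 0 → [9, 9, 6, 4, 0]
append items[3]+items[3] = 4+4 = 8 → [9, 9, 6, 4, 0, 8]
items[-1] = items[-1]+items[1] = 8+9 = 17 → [9, 9, 6, 4, 0, 17]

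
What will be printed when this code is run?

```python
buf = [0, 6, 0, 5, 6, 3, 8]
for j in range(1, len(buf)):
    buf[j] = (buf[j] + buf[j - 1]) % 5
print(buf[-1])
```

3

j=1: buf[1] = (6+0)%5 = 1 → [0, 1, 0, 5, 6, 3, 8]
j=2: buf[2] = (0+1)%5 = 1 → [0, 1, 1, 5, 6, 3, 8]
j=3: buf[3] = (5+1)%5 = 1 → [0, 1, 1, 1, 6, 3, 8]
j=4: buf[4] = (6+1)%5 = 2 → [0, 1, 1, 1, 2, 3, 8]
j=5: buf[5] = (3+2)%5 = 0 → [0, 1, 1, 1, 2, 0, 8]
j=6: buf[6] = (8+0)%5 = 3 → [0, 1, 1, 1, 2, 0, 3]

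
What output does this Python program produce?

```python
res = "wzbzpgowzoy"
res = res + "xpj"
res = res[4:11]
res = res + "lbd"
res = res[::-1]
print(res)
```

+ 'xpj' → 'wzbzpgowzoyxpj'
slice [4:11] → 'pgowzoy'
+ 'lbd' → 'pgowzoylbd'
reverse → 'dblyozwogp'

dblyozwogp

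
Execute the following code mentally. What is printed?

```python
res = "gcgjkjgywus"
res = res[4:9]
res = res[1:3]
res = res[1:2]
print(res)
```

slice [4:9] → 'kjgyw'
slice [1:3] → 'jg'
slice [1:2] → 'g'

g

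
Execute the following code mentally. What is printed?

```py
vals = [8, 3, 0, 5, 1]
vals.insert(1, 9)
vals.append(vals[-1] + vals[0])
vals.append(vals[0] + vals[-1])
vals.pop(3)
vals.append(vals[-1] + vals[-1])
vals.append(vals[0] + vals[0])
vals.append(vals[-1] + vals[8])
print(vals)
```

[8, 9, 3, 5, 1, 9, 17, 34, 16, 32]

insert 9 at 1 → [8, 9, 3, 0, 5, 1]
append vals[-1]+vals[0] = 1+8 = 9 → [8, 9, 3, 0, 5, 1, 9]
append vals[0]+vals[-1] = 8+9 = 17 → [8, 9, 3, 0, 5, 1, 9, 17]
pop(3) removes 0 → [8, 9, 3, 5, 1, 9, 17]
append vals[-1]+vals[-1] = 17+17 = 34 → [8, 9, 3, 5, 1, 9, 17, 34]
append vals[0]+vals[0] = 8+8 = 16 → [8, 9, 3, 5, 1, 9, 17, 34, 16]
append vals[-1]+vals[8] = 16+16 = 32 → [8, 9, 3, 5, 1, 9, 17, 34, 16, 32]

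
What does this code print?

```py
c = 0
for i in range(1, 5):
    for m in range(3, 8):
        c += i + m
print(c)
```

i=1,m=3: c = 0+4 = 4
i=1,m=4: c = 4+5 = 9
i=1,m=5: c = 9+6 = 15
i=1,m=6: c = 15+7 = 22
i=1,m=7: c = 22+8 = 30
i=2,m=3: c = 30+5 = 35
i=2,m=4: c = 35+6 = 41
i=2,m=5: c = 41+7 = 48
i=2,m=6: c = 48+8 = 56
i=2,m=7: c = 56+9 = 65
i=3,m=3: c = 65+6 = 71
i=3,m=4: c = 71+7 = 78
i=3,m=5: c = 78+8 = 86
i=3,m=6: c = 86+9 = 95
i=3,m=7: c = 95+10 = 105
i=4,m=3: c = 105+7 = 112
i=4,m=4: c = 112+8 = 120
i=4,m=5: c = 120+9 = 129
i=4,m=6: c = 129+10 = 139
i=4,m=7: c = 139+11 = 150

150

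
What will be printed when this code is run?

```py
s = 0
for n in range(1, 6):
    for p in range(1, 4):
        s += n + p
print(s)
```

n=1,p=1: s = 0+2 = 2
n=1,p=2: s = 2+3 = 5
n=1,p=3: s = 5+4 = 9
n=2,p=1: s = 9+3 = 12
n=2,p=2: s = 12+4 = 16
n=2,p=3: s = 16+5 = 21
n=3,p=1: s = 21+4 = 25
n=3,p=2: s = 25+5 = 30
n=3,p=3: s = 30+6 = 36
n=4,p=1: s = 36+5 = 41
n=4,p=2: s = 41+6 = 47
n=4,p=3: s = 47+7 = 54
n=5,p=1: s = 54+6 = 60
n=5,p=2: s = 60+7 = 67
n=5,p=3: s = 67+8 = 75

75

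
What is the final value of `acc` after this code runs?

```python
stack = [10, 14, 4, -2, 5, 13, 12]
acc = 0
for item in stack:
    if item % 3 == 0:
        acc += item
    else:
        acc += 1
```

item=10: not %3==0, acc = 0+1 = 1
item=14: not %3==0, acc = 1+1 = 2
item=4: not %3==0, acc = 2+1 = 3
item=-2: not %3==0, acc = 3+1 = 4
item=5: not %3==0, acc = 4+1 = 5
item=13: not %3==0, acc = 5+1 = 6
item=12: %3==0, acc = 6+12 = 18

18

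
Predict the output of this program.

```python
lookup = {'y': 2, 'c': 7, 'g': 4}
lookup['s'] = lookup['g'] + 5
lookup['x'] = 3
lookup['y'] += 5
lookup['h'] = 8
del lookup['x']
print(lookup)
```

{'y': 7, 'c': 7, 'g': 4, 's': 9, 'h': 8}

lookup['s'] = lookup['g']+5 = 9 → {'y': 2, 'c': 7, 'g': 4, 's': 9}
lookup['x'] = 3 → {'y': 2, 'c': 7, 'g': 4, 's': 9, 'x': 3}
lookup['y'] = 2+5 = 7 → {'y': 7, 'c': 7, 'g': 4, 's': 9, 'x': 3}
lookup['h'] = 8 → {'y': 7, 'c': 7, 'g': 4, 's': 9, 'x': 3, 'h': 8}
del 'x' → {'y': 7, 'c': 7, 'g': 4, 's': 9, 'h': 8}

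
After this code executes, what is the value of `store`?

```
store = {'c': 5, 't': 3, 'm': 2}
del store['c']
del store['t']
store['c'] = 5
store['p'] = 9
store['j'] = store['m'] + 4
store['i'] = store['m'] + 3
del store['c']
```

{'m': 2, 'p': 9, 'j': 6, 'i': 5}

del 'c' → {'t': 3, 'm': 2}
del 't' → {'m': 2}
store['c'] = 5 → {'m': 2, 'c': 5}
store['p'] = 9 → {'m': 2, 'c': 5, 'p': 9}
store['j'] = store['m']+4 = 6 → {'m': 2, 'c': 5, 'p': 9, 'j': 6}
store['i'] = store['m']+3 = 5 → {'m': 2, 'c': 5, 'p': 9, 'j': 6, 'i': 5}
del 'c' → {'m': 2, 'p': 9, 'j': 6, 'i': 5}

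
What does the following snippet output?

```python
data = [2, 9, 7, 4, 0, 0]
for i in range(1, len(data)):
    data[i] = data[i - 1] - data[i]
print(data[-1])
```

i=1: data[1] = 2-9 = -7 → [2, -7, 7, 4, 0, 0]
i=2: data[2] = (-7)-7 = -14 → [2, -7, -14, 4, 0, 0]
i=3: data[3] = (-14)-4 = -18 → [2, -7, -14, -18, 0, 0]
i=4: data[4] = (-18)-0 = -18 → [2, -7, -14, -18, -18, 0]
i=5: data[5] = (-18)-0 = -18 → [2, -7, -14, -18, -18, -18]

-18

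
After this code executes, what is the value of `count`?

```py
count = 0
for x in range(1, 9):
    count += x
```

36

x=1: count = 0+1 = 1
x=2: count = 1+2 = 3
x=3: count = 3+3 = 6
x=4: count = 6+4 = 10
x=5: count = 10+5 = 15
x=6: count = 15+6 = 21
x=7: count = 21+7 = 28
x=8: count = 28+8 = 36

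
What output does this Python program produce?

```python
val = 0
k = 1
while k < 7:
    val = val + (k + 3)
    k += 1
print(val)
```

39

k=1: val = 0+4 = 4
k=2: val = 4+5 = 9
k=3: val = 9+6 = 15
k=4: val = 15+7 = 22
k=5: val = 22+8 = 30
k=6: val = 30+9 = 39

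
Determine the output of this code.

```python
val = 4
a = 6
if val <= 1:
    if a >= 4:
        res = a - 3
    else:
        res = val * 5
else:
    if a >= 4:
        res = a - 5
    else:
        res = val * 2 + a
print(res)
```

val=4, a=6
val <= 1 is False; a >= 4 is True
→ res = a - 5 = 1

1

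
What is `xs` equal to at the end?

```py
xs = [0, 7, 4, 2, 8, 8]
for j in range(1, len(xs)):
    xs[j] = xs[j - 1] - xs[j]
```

j=1: xs[1] = 0-7 = -7 → [0, -7, 4, 2, 8, 8]
j=2: xs[2] = (-7)-4 = -11 → [0, -7, -11, 2, 8, 8]
j=3: xs[3] = (-11)-2 = -13 → [0, -7, -11, -13, 8, 8]
j=4: xs[4] = (-13)-8 = -21 → [0, -7, -11, -13, -21, 8]
j=5: xs[5] = (-21)-8 = -29 → [0, -7, -11, -13, -21, -29]

[0, -7, -11, -13, -21, -29]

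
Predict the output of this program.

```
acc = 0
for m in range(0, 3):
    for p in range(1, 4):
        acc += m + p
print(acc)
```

27

m=0,p=1: acc = 0+1 = 1
m=0,p=2: acc = 1+2 = 3
m=0,p=3: acc = 3+3 = 6
m=1,p=1: acc = 6+2 = 8
m=1,p=2: acc = 8+3 = 11
m=1,p=3: acc = 11+4 = 15
m=2,p=1: acc = 15+3 = 18
m=2,p=2: acc = 18+4 = 22
m=2,p=3: acc = 22+5 = 27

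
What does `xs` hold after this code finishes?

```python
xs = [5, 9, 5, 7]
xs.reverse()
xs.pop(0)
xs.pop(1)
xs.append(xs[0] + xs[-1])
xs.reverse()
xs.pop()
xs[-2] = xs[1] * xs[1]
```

[25, 5]

reverse → [7, 5, 9, 5]
pop(0) removes 7 → [5, 9, 5]
pop(1) removes 9 → [5, 5]
append xs[0]+xs[-1] = 5+5 = 10 → [5, 5, 10]
reverse → [10, 5, 5]
pop() removes 5 → [10, 5]
xs[-2] = xs[1]*xs[1] = 5*5 = 25 → [25, 5]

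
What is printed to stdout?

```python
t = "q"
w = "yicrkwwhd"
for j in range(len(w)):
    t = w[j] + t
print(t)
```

dhwwkrciyq

j=0: prepend 'y' → 'yq'
j=1: prepend 'i' → 'iyq'
j=2: prepend 'c' → 'ciyq'
j=3: prepend 'r' → 'rciyq'
j=4: prepend 'k' → 'krciyq'
j=5: prepend 'w' → 'wkrciyq'
j=6: prepend 'w' → 'wwkrciyq'
j=7: prepend 'h' → 'hwwkrciyq'
j=8: prepend 'd' → 'dhwwkrciyq'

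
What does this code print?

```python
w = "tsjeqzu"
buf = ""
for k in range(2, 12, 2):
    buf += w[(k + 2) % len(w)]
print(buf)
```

qusez

k=2: add w[4]='q' → 'q'
k=4: add w[6]='u' → 'qu'
k=6: add w[1]='s' → 'qus'
k=8: add w[3]='e' → 'quse'
k=10: add w[5]='z' → 'qusez'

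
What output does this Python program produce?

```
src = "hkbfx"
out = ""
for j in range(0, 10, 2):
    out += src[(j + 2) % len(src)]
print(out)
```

bxkfh

j=0: add src[2]='b' → 'b'
j=2: add src[4]='x' → 'bx'
j=4: add src[1]='k' → 'bxk'
j=6: add src[3]='f' → 'bxkf'
j=8: add src[0]='h' → 'bxkfh'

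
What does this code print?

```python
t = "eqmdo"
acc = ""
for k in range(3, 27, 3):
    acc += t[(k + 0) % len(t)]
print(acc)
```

dqomedqo

k=3: add t[3]='d' → 'd'
k=6: add t[1]='q' → 'dq'
k=9: add t[4]='o' → 'dqo'
k=12: add t[2]='m' → 'dqom'
k=15: add t[0]='e' → 'dqome'
k=18: add t[3]='d' → 'dqomed'
k=21: add t[1]='q' → 'dqomedq'
k=24: add t[4]='o' → 'dqomedqo'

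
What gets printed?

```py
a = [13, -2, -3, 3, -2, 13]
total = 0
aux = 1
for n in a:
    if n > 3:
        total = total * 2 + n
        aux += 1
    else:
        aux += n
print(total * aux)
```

-39

n=13: >3, total = 0*2+13 = 13; aux=2
n=-2: not >3; aux=0
n=-3: not >3; aux=-3
n=3: not >3; aux=0
n=-2: not >3; aux=-2
n=13: >3, total = 13*2+13 = 39; aux=-1
total*aux = 39*(-1) = -39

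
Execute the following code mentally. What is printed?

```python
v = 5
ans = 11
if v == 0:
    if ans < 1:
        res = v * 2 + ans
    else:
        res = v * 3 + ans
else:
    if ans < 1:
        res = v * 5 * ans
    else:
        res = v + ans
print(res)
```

16

v=5, ans=11
v == 0 is False; ans < 1 is False
→ res = v + ans = 16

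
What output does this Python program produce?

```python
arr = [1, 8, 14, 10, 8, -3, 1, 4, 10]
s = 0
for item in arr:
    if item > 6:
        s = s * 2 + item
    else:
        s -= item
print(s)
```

270

item=1: not >6, s = 0-1 = -1
item=8: >6, s = (-1)*2+8 = 6
item=14: >6, s = 6*2+14 = 26
item=10: >6, s = 26*2+10 = 62
item=8: >6, s = 62*2+8 = 132
item=-3: not >6, s = 132-(-3) = 135
item=1: not >6, s = 135-1 = 134
item=4: not >6, s = 134-4 = 130
item=10: >6, s = 130*2+10 = 270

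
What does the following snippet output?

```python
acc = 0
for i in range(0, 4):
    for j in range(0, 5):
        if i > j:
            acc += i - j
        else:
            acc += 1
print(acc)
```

24

i=0,j=0: not 0>0, acc = 0+1 = 1
i=0,j=1: not 0>1, acc = 1+1 = 2
i=0,j=2: not 0>2, acc = 2+1 = 3
i=0,j=3: not 0>3, acc = 3+1 = 4
i=0,j=4: not 0>4, acc = 4+1 = 5
i=1,j=0: 1>0, acc = 5+1 = 6
i=1,j=1: not 1>1, acc = 6+1 = 7
i=1,j=2: not 1>2, acc = 7+1 = 8
i=1,j=3: not 1>3, acc = 8+1 = 9
i=1,j=4: not 1>4, acc = 9+1 = 10
i=2,j=0: 2>0, acc = 10+2 = 12
i=2,j=1: 2>1, acc = 12+1 = 13
i=2,j=2: not 2>2, acc = 13+1 = 14
i=2,j=3: not 2>3, acc = 14+1 = 15
i=2,j=4: not 2>4, acc = 15+1 = 16
i=3,j=0: 3>0, acc = 16+3 = 19
i=3,j=1: 3>1, acc = 19+2 = 21
i=3,j=2: 3>2, acc = 21+1 = 22
i=3,j=3: not 3>3, acc = 22+1 = 23
i=3,j=4: not 3>4, acc = 23+1 = 24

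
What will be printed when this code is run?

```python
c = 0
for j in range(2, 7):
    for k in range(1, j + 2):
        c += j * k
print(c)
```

j=2,k=1: c = 0+2 = 2
j=2,k=2: c = 2+4 = 6
j=2,k=3: c = 6+6 = 12
j=3,k=1: c = 12+3 = 15
j=3,k=2: c = 15+6 = 21
j=3,k=3: c = 21+9 = 30
j=3,k=4: c = 30+12 = 42
j=4,k=1: c = 42+4 = 46
j=4,k=2: c = 46+8 = 54
j=4,k=3: c = 54+12 = 66
j=4,k=4: c = 66+16 = 82
j=4,k=5: c = 82+20 = 102
j=5,k=1: c = 102+5 = 107
j=5,k=2: c = 107+10 = 117
j=5,k=3: c = 117+15 = 132
j=5,k=4: c = 132+20 = 152
j=5,k=5: c = 152+25 = 177
j=5,k=6: c = 177+30 = 207
j=6,k=1: c = 207+6 = 213
j=6,k=2: c = 213+12 = 225
j=6,k=3: c = 225+18 = 243
j=6,k=4: c = 243+24 = 267
j=6,k=5: c = 267+30 = 297
j=6,k=6: c = 297+36 = 333
j=6,k=7: c = 333+42 = 375

375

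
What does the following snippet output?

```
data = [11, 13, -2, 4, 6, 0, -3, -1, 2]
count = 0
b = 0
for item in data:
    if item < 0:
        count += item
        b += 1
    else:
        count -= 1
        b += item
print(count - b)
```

item=11: not <0, count = 0-1 = -1; b=11
item=13: not <0, count = (-1)-1 = -2; b=24
item=-2: <0, count = (-2)+(-2) = -4; b=25
item=4: not <0, count = (-4)-1 = -5; b=29
item=6: not <0, count = (-5)-1 = -6; b=35
item=0: not <0, count = (-6)-1 = -7; b=35
item=-3: <0, count = (-7)+(-3) = -10; b=36
item=-1: <0, count = (-10)+(-1) = -11; b=37
item=2: not <0, count = (-11)-1 = -12; b=39
count-b = (-12)-39 = -51

-51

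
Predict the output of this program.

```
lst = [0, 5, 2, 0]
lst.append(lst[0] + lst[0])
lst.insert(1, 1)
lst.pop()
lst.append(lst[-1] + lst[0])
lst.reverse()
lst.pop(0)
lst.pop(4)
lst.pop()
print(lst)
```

[0, 2, 5]

append lst[0]+lst[0] = 0+0 = 0 → [0, 5, 2, 0, 0]
insert 1 at 1 → [0, 1, 5, 2, 0, 0]
pop() removes 0 → [0, 1, 5, 2, 0]
append lst[-1]+lst[0] = 0+0 = 0 → [0, 1, 5, 2, 0, 0]
reverse → [0, 0, 2, 5, 1, 0]
pop(0) removes 0 → [0, 2, 5, 1, 0]
pop(4) removes 0 → [0, 2, 5, 1]
pop() removes 1 → [0, 2, 5]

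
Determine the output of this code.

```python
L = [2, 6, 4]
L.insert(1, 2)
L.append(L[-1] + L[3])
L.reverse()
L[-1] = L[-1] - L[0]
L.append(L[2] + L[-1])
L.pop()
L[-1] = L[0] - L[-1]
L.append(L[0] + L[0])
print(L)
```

insert 2 at 1 → [2, 2, 6, 4]
append L[-1]+L[3] = 4+4 = 8 → [2, 2, 6, 4, 8]
reverse → [8, 4, 6, 2, 2]
L[-1] = L[-1]-L[0] = 2-8 = -6 → [8, 4, 6, 2, -6]
append L[2]+L[-1] = 6+(-6) = 0 → [8, 4, 6, 2, -6, 0]
pop() removes 0 → [8, 4, 6, 2, -6]
L[-1] = L[0]-L[-1] = 8-(-6) = 14 → [8, 4, 6, 2, 14]
append L[0]+L[0] = 8+8 = 16 → [8, 4, 6, 2, 14, 16]

[8, 4, 6, 2, 14, 16]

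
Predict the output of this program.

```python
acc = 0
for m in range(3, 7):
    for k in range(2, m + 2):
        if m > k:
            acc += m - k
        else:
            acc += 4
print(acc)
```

52

m=3,k=2: 3>2, acc = 0+1 = 1
m=3,k=3: not 3>3, acc = 1+4 = 5
m=3,k=4: not 3>4, acc = 5+4 = 9
m=4,k=2: 4>2, acc = 9+2 = 11
m=4,k=3: 4>3, acc = 11+1 = 12
m=4,k=4: not 4>4, acc = 12+4 = 16
m=4,k=5: not 4>5, acc = 16+4 = 20
m=5,k=2: 5>2, acc = 20+3 = 23
m=5,k=3: 5>3, acc = 23+2 = 25
m=5,k=4: 5>4, acc = 25+1 = 26
m=5,k=5: not 5>5, acc = 26+4 = 30
m=5,k=6: not 5>6, acc = 30+4 = 34
m=6,k=2: 6>2, acc = 34+4 = 38
m=6,k=3: 6>3, acc = 38+3 = 41
m=6,k=4: 6>4, acc = 41+2 = 43
m=6,k=5: 6>5, acc = 43+1 = 44
m=6,k=6: not 6>6, acc = 44+4 = 48
m=6,k=7: not 6>7, acc = 48+4 = 52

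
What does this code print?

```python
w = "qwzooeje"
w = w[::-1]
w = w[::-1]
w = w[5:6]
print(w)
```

e

reverse → 'ejeoozwq'
reverse → 'qwzooeje'
slice [5:6] → 'e'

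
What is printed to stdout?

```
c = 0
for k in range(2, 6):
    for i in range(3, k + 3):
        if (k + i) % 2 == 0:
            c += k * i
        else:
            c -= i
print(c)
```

122

k=2,i=3: odd sum, c = 0-3 = -3
k=2,i=4: even sum, c = (-3)+8 = 5
k=3,i=3: even sum, c = 5+9 = 14
k=3,i=4: odd sum, c = 14-4 = 10
k=3,i=5: even sum, c = 10+15 = 25
k=4,i=3: odd sum, c = 25-3 = 22
k=4,i=4: even sum, c = 22+16 = 38
k=4,i=5: odd sum, c = 38-5 = 33
k=4,i=6: even sum, c = 33+24 = 57
k=5,i=3: even sum, c = 57+15 = 72
k=5,i=4: odd sum, c = 72-4 = 68
k=5,i=5: even sum, c = 68+25 = 93
k=5,i=6: odd sum, c = 93-6 = 87
k=5,i=7: even sum, c = 87+35 = 122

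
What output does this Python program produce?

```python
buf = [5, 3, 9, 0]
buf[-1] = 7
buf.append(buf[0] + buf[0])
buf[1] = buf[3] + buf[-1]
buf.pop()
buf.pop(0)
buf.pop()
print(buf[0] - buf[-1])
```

8

buf[-1] = 7 → [5, 3, 9, 7]
append buf[0]+buf[0] = 5+5 = 10 → [5, 3, 9, 7, 10]
buf[1] = buf[3]+buf[-1] = 7+10 = 17 → [5, 17, 9, 7, 10]
pop() removes 10 → [5, 17, 9, 7]
pop(0) removes 5 → [17, 9, 7]
pop() removes 7 → [17, 9]
buf[0]-buf[-1] = 17-9 = 8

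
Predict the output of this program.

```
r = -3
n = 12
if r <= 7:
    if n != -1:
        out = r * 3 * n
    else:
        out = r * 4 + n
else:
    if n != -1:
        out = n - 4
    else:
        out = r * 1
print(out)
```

r=-3, n=12
r <= 7 is True; n != -1 is True
→ out = r * 3 * n = -108

-108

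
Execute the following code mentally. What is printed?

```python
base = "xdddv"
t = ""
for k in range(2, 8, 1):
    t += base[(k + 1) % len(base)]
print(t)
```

dvxddd

k=2: add base[3]='d' → 'd'
k=3: add base[4]='v' → 'dv'
k=4: add base[0]='x' → 'dvx'
k=5: add base[1]='d' → 'dvxd'
k=6: add base[2]='d' → 'dvxdd'
k=7: add base[3]='d' → 'dvxddd'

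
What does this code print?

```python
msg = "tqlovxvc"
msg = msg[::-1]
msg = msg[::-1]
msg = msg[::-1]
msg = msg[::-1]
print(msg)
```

reverse → 'cvxvolqt'
reverse → 'tqlovxvc'
reverse → 'cvxvolqt'
reverse → 'tqlovxvc'

tqlovxvc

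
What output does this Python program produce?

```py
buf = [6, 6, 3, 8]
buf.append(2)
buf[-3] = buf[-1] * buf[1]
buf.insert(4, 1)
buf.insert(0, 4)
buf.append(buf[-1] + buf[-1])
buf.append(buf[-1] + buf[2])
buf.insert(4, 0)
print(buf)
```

append 2 → [6, 6, 3, 8, 2]
buf[-3] = buf[-1]*buf[1] = 2*6 = 12 → [6, 6, 12, 8, 2]
insert 1 at 4 → [6, 6, 12, 8, 1, 2]
insert 4 at 0 → [4, 6, 6, 12, 8, 1, 2]
append buf[-1]+buf[-1] = 2+2 = 4 → [4, 6, 6, 12, 8, 1, 2, 4]
append buf[-1]+buf[2] = 4+6 = 10 → [4, 6, 6, 12, 8, 1, 2, 4, 10]
insert 0 at 4 → [4, 6, 6, 12, 0, 8, 1, 2, 4, 10]

[4, 6, 6, 12, 0, 8, 1, 2, 4, 10]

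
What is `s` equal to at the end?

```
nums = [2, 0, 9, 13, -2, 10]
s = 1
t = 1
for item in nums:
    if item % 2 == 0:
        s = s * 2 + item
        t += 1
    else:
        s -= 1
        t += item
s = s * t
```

item=2: even, s = 1*2+2 = 4; t=2
item=0: even, s = 4*2+0 = 8; t=3
item=9: not even, s = 8-1 = 7; t=12
item=13: not even, s = 7-1 = 6; t=25
item=-2: even, s = 6*2+(-2) = 10; t=26
item=10: even, s = 10*2+10 = 30; t=27
s*t = 30*27 = 810

810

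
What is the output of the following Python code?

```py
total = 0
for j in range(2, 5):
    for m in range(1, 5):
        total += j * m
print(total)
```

90

j=2,m=1: total = 0+2 = 2
j=2,m=2: total = 2+4 = 6
j=2,m=3: total = 6+6 = 12
j=2,m=4: total = 12+8 = 20
j=3,m=1: total = 20+3 = 23
j=3,m=2: total = 23+6 = 29
j=3,m=3: total = 29+9 = 38
j=3,m=4: total = 38+12 = 50
j=4,m=1: total = 50+4 = 54
j=4,m=2: total = 54+8 = 62
j=4,m=3: total = 62+12 = 74
j=4,m=4: total = 74+16 = 90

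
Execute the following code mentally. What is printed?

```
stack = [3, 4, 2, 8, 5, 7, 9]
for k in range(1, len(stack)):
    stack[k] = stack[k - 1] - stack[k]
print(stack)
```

[3, -1, -3, -11, -16, -23, -32]

k=1: stack[1] = 3-4 = -1 → [3, -1, 2, 8, 5, 7, 9]
k=2: stack[2] = (-1)-2 = -3 → [3, -1, -3, 8, 5, 7, 9]
k=3: stack[3] = (-3)-8 = -11 → [3, -1, -3, -11, 5, 7, 9]
k=4: stack[4] = (-11)-5 = -16 → [3, -1, -3, -11, -16, 7, 9]
k=5: stack[5] = (-16)-7 = -23 → [3, -1, -3, -11, -16, -23, 9]
k=6: stack[6] = (-23)-9 = -32 → [3, -1, -3, -11, -16, -23, -32]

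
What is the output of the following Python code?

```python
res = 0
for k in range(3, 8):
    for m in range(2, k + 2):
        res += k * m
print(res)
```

k=3,m=2: res = 0+6 = 6
k=3,m=3: res = 6+9 = 15
k=3,m=4: res = 15+12 = 27
k=4,m=2: res = 27+8 = 35
k=4,m=3: res = 35+12 = 47
k=4,m=4: res = 47+16 = 63
k=4,m=5: res = 63+20 = 83
k=5,m=2: res = 83+10 = 93
k=5,m=3: res = 93+15 = 108
k=5,m=4: res = 108+20 = 128
k=5,m=5: res = 128+25 = 153
k=5,m=6: res = 153+30 = 183
k=6,m=2: res = 183+12 = 195
k=6,m=3: res = 195+18 = 213
k=6,m=4: res = 213+24 = 237
k=6,m=5: res = 237+30 = 267
k=6,m=6: res = 267+36 = 303
k=6,m=7: res = 303+42 = 345
k=7,m=2: res = 345+14 = 359
k=7,m=3: res = 359+21 = 380
k=7,m=4: res = 380+28 = 408
k=7,m=5: res = 408+35 = 443
k=7,m=6: res = 443+42 = 485
k=7,m=7: res = 485+49 = 534
k=7,m=8: res = 534+56 = 590

590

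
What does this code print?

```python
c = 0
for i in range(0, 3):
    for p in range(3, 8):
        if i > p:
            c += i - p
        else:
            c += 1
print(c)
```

i=0,p=3: not 0>3, c = 0+1 = 1
i=0,p=4: not 0>4, c = 1+1 = 2
i=0,p=5: not 0>5, c = 2+1 = 3
i=0,p=6: not 0>6, c = 3+1 = 4
i=0,p=7: not 0>7, c = 4+1 = 5
i=1,p=3: not 1>3, c = 5+1 = 6
i=1,p=4: not 1>4, c = 6+1 = 7
i=1,p=5: not 1>5, c = 7+1 = 8
i=1,p=6: not 1>6, c = 8+1 = 9
i=1,p=7: not 1>7, c = 9+1 = 10
i=2,p=3: not 2>3, c = 10+1 = 11
i=2,p=4: not 2>4, c = 11+1 = 12
i=2,p=5: not 2>5, c = 12+1 = 13
i=2,p=6: not 2>6, c = 13+1 = 14
i=2,p=7: not 2>7, c = 14+1 = 15

15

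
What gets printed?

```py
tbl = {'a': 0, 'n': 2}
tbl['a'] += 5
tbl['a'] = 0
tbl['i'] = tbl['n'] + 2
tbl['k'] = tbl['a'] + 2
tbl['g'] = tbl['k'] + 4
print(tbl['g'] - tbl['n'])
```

tbl['a'] = 0+5 = 5 → {'a': 5, 'n': 2}
tbl['a'] = 0 → {'a': 0, 'n': 2}
tbl['i'] = tbl['n']+2 = 4 → {'a': 0, 'n': 2, 'i': 4}
tbl['k'] = tbl['a']+2 = 2 → {'a': 0, 'n': 2, 'i': 4, 'k': 2}
tbl['g'] = tbl['k']+4 = 6 → {'a': 0, 'n': 2, 'i': 4, 'k': 2, 'g': 6}
tbl['g']-tbl['n'] = 6-2 = 4

4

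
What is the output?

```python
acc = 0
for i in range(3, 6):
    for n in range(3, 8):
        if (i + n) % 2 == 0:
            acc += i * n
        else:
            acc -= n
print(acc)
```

125

i=3,n=3: even sum, acc = 0+9 = 9
i=3,n=4: odd sum, acc = 9-4 = 5
i=3,n=5: even sum, acc = 5+15 = 20
i=3,n=6: odd sum, acc = 20-6 = 14
i=3,n=7: even sum, acc = 14+21 = 35
i=4,n=3: odd sum, acc = 35-3 = 32
i=4,n=4: even sum, acc = 32+16 = 48
i=4,n=5: odd sum, acc = 48-5 = 43
i=4,n=6: even sum, acc = 43+24 = 67
i=4,n=7: odd sum, acc = 67-7 = 60
i=5,n=3: even sum, acc = 60+15 = 75
i=5,n=4: odd sum, acc = 75-4 = 71
i=5,n=5: even sum, acc = 71+25 = 96
i=5,n=6: odd sum, acc = 96-6 = 90
i=5,n=7: even sum, acc = 90+35 = 125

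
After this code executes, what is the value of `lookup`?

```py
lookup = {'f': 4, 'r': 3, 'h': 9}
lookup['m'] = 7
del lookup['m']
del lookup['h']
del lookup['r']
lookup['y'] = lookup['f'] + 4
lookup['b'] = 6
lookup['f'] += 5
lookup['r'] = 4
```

{'f': 9, 'y': 8, 'b': 6, 'r': 4}

lookup['m'] = 7 → {'f': 4, 'r': 3, 'h': 9, 'm': 7}
del 'm' → {'f': 4, 'r': 3, 'h': 9}
del 'h' → {'f': 4, 'r': 3}
del 'r' → {'f': 4}
lookup['y'] = lookup['f']+4 = 8 → {'f': 4, 'y': 8}
lookup['b'] = 6 → {'f': 4, 'y': 8, 'b': 6}
lookup['f'] = 4+5 = 9 → {'f': 9, 'y': 8, 'b': 6}
lookup['r'] = 4 → {'f': 9, 'y': 8, 'b': 6, 'r': 4}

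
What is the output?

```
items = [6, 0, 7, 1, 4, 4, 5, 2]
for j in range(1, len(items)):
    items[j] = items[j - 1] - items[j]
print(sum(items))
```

-39

j=1: items[1] = 6-0 = 6 → [6, 6, 7, 1, 4, 4, 5, 2]
j=2: items[2] = 6-7 = -1 → [6, 6, -1, 1, 4, 4, 5, 2]
j=3: items[3] = (-1)-1 = -2 → [6, 6, -1, -2, 4, 4, 5, 2]
j=4: items[4] = (-2)-4 = -6 → [6, 6, -1, -2, -6, 4, 5, 2]
j=5: items[5] = (-6)-4 = -10 → [6, 6, -1, -2, -6, -10, 5, 2]
j=6: items[6] = (-10)-5 = -15 → [6, 6, -1, -2, -6, -10, -15, 2]
j=7: items[7] = (-15)-2 = -17 → [6, 6, -1, -2, -6, -10, -15, -17]
sum = -39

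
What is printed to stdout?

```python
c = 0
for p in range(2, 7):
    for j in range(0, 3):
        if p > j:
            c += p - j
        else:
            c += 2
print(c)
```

p=2,j=0: 2>0, c = 0+2 = 2
p=2,j=1: 2>1, c = 2+1 = 3
p=2,j=2: not 2>2, c = 3+2 = 5
p=3,j=0: 3>0, c = 5+3 = 8
p=3,j=1: 3>1, c = 8+2 = 10
p=3,j=2: 3>2, c = 10+1 = 11
p=4,j=0: 4>0, c = 11+4 = 15
p=4,j=1: 4>1, c = 15+3 = 18
p=4,j=2: 4>2, c = 18+2 = 20
p=5,j=0: 5>0, c = 20+5 = 25
p=5,j=1: 5>1, c = 25+4 = 29
p=5,j=2: 5>2, c = 29+3 = 32
p=6,j=0: 6>0, c = 32+6 = 38
p=6,j=1: 6>1, c = 38+5 = 43
p=6,j=2: 6>2, c = 43+4 = 47

47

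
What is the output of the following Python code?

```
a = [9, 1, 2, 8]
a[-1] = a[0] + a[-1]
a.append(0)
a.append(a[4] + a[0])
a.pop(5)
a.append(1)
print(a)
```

[9, 1, 2, 17, 0, 1]

a[-1] = a[0]+a[-1] = 9+8 = 17 → [9, 1, 2, 17]
append 0 → [9, 1, 2, 17, 0]
append a[4]+a[0] = 0+9 = 9 → [9, 1, 2, 17, 0, 9]
pop(5) removes 9 → [9, 1, 2, 17, 0]
append 1 → [9, 1, 2, 17, 0, 1]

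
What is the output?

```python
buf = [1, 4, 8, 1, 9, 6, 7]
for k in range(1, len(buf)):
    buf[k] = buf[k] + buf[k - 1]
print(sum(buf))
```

121

k=1: buf[1] = 4+1 = 5 → [1, 5, 8, 1, 9, 6, 7]
k=2: buf[2] = 8+5 = 13 → [1, 5, 13, 1, 9, 6, 7]
k=3: buf[3] = 1+13 = 14 → [1, 5, 13, 14, 9, 6, 7]
k=4: buf[4] = 9+14 = 23 → [1, 5, 13, 14, 23, 6, 7]
k=5: buf[5] = 6+23 = 29 → [1, 5, 13, 14, 23, 29, 7]
k=6: buf[6] = 7+29 = 36 → [1, 5, 13, 14, 23, 29, 36]
sum = 121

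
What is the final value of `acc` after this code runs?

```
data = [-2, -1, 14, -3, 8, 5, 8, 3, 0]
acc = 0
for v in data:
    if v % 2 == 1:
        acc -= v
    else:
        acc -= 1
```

-9

v=-2: not odd, acc = 0-1 = -1
v=-1: odd, acc = (-1)-(-1) = 0
v=14: not odd, acc = 0-1 = -1
v=-3: odd, acc = (-1)-(-3) = 2
v=8: not odd, acc = 2-1 = 1
v=5: odd, acc = 1-5 = -4
v=8: not odd, acc = (-4)-1 = -5
v=3: odd, acc = (-5)-3 = -8
v=0: not odd, acc = (-8)-1 = -9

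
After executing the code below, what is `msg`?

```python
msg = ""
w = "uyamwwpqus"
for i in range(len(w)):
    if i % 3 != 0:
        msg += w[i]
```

'yawwqu'

i=0: skip
i=1: add 'y' → 'y'
i=2: add 'a' → 'ya'
i=3: skip
i=4: add 'w' → 'yaw'
i=5: add 'w' → 'yaww'
i=6: skip
i=7: add 'q' → 'yawwq'
i=8: add 'u' → 'yawwqu'
i=9: skip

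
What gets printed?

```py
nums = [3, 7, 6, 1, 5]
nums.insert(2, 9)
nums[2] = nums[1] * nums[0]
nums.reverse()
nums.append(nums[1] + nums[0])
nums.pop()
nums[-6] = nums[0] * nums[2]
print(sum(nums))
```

insert 9 at 2 → [3, 7, 9, 6, 1, 5]
nums[2] = nums[1]*nums[0] = 7*3 = 21 → [3, 7, 21, 6, 1, 5]
reverse → [5, 1, 6, 21, 7, 3]
append nums[1]+nums[0] = 1+5 = 6 → [5, 1, 6, 21, 7, 3, 6]
pop() removes 6 → [5, 1, 6, 21, 7, 3]
nums[-6] = nums[0]*nums[2] = 5*6 = 30 → [30, 1, 6, 21, 7, 3]
sum = 68

68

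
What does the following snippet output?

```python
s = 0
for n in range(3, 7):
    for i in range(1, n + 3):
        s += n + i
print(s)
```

n=3,i=1: s = 0+4 = 4
n=3,i=2: s = 4+5 = 9
n=3,i=3: s = 9+6 = 15
n=3,i=4: s = 15+7 = 22
n=3,i=5: s = 22+8 = 30
n=4,i=1: s = 30+5 = 35
n=4,i=2: s = 35+6 = 41
n=4,i=3: s = 41+7 = 48
n=4,i=4: s = 48+8 = 56
n=4,i=5: s = 56+9 = 65
n=4,i=6: s = 65+10 = 75
n=5,i=1: s = 75+6 = 81
n=5,i=2: s = 81+7 = 88
n=5,i=3: s = 88+8 = 96
n=5,i=4: s = 96+9 = 105
n=5,i=5: s = 105+10 = 115
n=5,i=6: s = 115+11 = 126
n=5,i=7: s = 126+12 = 138
n=6,i=1: s = 138+7 = 145
n=6,i=2: s = 145+8 = 153
n=6,i=3: s = 153+9 = 162
n=6,i=4: s = 162+10 = 172
n=6,i=5: s = 172+11 = 183
n=6,i=6: s = 183+12 = 195
n=6,i=7: s = 195+13 = 208
n=6,i=8: s = 208+14 = 222

222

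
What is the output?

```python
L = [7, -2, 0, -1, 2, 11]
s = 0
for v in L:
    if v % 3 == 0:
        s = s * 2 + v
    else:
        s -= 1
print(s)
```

-7

v=7: not %3==0, s = 0-1 = -1
v=-2: not %3==0, s = (-1)-1 = -2
v=0: %3==0, s = (-2)*2+0 = -4
v=-1: not %3==0, s = (-4)-1 = -5
v=2: not %3==0, s = (-5)-1 = -6
v=11: not %3==0, s = (-6)-1 = -7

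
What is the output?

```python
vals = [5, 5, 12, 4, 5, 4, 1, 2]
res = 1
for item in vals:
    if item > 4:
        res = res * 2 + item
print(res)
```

105

item=5: >4, res = 1*2+5 = 7
item=5: >4, res = 7*2+5 = 19
item=12: >4, res = 19*2+12 = 50
item=4: not >4
item=5: >4, res = 50*2+5 = 105
item=4: not >4
item=1: not >4
item=2: not >4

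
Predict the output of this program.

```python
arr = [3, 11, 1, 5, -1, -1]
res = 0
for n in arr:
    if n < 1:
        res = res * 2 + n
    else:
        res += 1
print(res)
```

n=3: not <1, res = 0+1 = 1
n=11: not <1, res = 1+1 = 2
n=1: not <1, res = 2+1 = 3
n=5: not <1, res = 3+1 = 4
n=-1: <1, res = 4*2+(-1) = 7
n=-1: <1, res = 7*2+(-1) = 13

13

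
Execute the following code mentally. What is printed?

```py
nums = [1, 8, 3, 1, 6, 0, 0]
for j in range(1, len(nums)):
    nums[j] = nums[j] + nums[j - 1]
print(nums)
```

[1, 9, 12, 13, 19, 19, 19]

j=1: nums[1] = 8+1 = 9 → [1, 9, 3, 1, 6, 0, 0]
j=2: nums[2] = 3+9 = 12 → [1, 9, 12, 1, 6, 0, 0]
j=3: nums[3] = 1+12 = 13 → [1, 9, 12, 13, 6, 0, 0]
j=4: nums[4] = 6+13 = 19 → [1, 9, 12, 13, 19, 0, 0]
j=5: nums[5] = 0+19 = 19 → [1, 9, 12, 13, 19, 19, 0]
j=6: nums[6] = 0+19 = 19 → [1, 9, 12, 13, 19, 19, 19]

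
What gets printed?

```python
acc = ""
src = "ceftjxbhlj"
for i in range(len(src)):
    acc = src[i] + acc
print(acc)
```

i=0: prepend 'c' → 'c'
i=1: prepend 'e' → 'ec'
i=2: prepend 'f' → 'fec'
i=3: prepend 't' → 'tfec'
i=4: prepend 'j' → 'jtfec'
i=5: prepend 'x' → 'xjtfec'
i=6: prepend 'b' → 'bxjtfec'
i=7: prepend 'h' → 'hbxjtfec'
i=8: prepend 'l' → 'lhbxjtfec'
i=9: prepend 'j' → 'jlhbxjtfec'

jlhbxjtfec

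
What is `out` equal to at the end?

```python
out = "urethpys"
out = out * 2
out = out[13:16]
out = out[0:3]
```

repeat ×2 → 'urethpysurethpys'
slice [13:16] → 'pys'
slice [0:3] → 'pys'

'pys'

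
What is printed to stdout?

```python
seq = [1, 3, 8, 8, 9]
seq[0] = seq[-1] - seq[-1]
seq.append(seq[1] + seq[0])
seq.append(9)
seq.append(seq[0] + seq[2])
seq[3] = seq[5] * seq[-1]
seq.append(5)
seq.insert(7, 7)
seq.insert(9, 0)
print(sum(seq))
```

76

seq[0] = seq[-1]-seq[-1] = 9-9 = 0 → [0, 3, 8, 8, 9]
append seq[1]+seq[0] = 3+0 = 3 → [0, 3, 8, 8, 9, 3]
append 9 → [0, 3, 8, 8, 9, 3, 9]
append seq[0]+seq[2] = 0+8 = 8 → [0, 3, 8, 8, 9, 3, 9, 8]
seq[3] = seq[5]*seq[-1] = 3*8 = 24 → [0, 3, 8, 24, 9, 3, 9, 8]
append 5 → [0, 3, 8, 24, 9, 3, 9, 8, 5]
insert 7 at 7 → [0, 3, 8, 24, 9, 3, 9, 7, 8, 5]
insert 0 at 9 → [0, 3, 8, 24, 9, 3, 9, 7, 8, 0, 5]
sum = 76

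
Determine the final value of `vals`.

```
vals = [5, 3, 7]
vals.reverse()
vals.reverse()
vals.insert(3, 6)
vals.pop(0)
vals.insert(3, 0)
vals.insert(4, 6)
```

[3, 7, 6, 0, 6]

reverse → [7, 3, 5]
reverse → [5, 3, 7]
insert 6 at 3 → [5, 3, 7, 6]
pop(0) removes 5 → [3, 7, 6]
insert 0 at 3 → [3, 7, 6, 0]
insert 6 at 4 → [3, 7, 6, 0, 6]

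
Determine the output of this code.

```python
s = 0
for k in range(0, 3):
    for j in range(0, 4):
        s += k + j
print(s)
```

k=0,j=0: s = 0+0 = 0
k=0,j=1: s = 0+1 = 1
k=0,j=2: s = 1+2 = 3
k=0,j=3: s = 3+3 = 6
k=1,j=0: s = 6+1 = 7
k=1,j=1: s = 7+2 = 9
k=1,j=2: s = 9+3 = 12
k=1,j=3: s = 12+4 = 16
k=2,j=0: s = 16+2 = 18
k=2,j=1: s = 18+3 = 21
k=2,j=2: s = 21+4 = 25
k=2,j=3: s = 25+5 = 30

30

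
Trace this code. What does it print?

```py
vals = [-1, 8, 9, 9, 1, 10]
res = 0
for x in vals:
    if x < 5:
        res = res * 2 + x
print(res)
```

x=-1: <5, res = 0*2+(-1) = -1
x=8: not <5
x=9: not <5
x=9: not <5
x=1: <5, res = (-1)*2+1 = -1
x=10: not <5

-1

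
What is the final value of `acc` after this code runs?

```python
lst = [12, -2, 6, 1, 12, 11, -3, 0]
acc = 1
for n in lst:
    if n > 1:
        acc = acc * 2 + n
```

171

n=12: >1, acc = 1*2+12 = 14
n=-2: not >1
n=6: >1, acc = 14*2+6 = 34
n=1: not >1
n=12: >1, acc = 34*2+12 = 80
n=11: >1, acc = 80*2+11 = 171
n=-3: not >1
n=0: not >1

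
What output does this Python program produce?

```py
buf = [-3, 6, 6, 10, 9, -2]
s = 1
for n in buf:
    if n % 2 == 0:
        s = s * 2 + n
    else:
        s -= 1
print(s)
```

n=-3: not even, s = 1-1 = 0
n=6: even, s = 0*2+6 = 6
n=6: even, s = 6*2+6 = 18
n=10: even, s = 18*2+10 = 46
n=9: not even, s = 46-1 = 45
n=-2: even, s = 45*2+(-2) = 88

88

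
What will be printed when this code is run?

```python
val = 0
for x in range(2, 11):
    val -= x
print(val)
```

-54

x=2: val = 0-2 = -2
x=3: val = (-2)-3 = -5
x=4: val = (-5)-4 = -9
x=5: val = (-9)-5 = -14
x=6: val = (-14)-6 = -20
x=7: val = (-20)-7 = -27
x=8: val = (-27)-8 = -35
x=9: val = (-35)-9 = -44
x=10: val = (-44)-10 = -54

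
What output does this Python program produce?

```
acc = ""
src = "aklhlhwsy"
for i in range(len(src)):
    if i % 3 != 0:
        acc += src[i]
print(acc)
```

kllhsy

i=0: skip
i=1: add 'k' → 'k'
i=2: add 'l' → 'kl'
i=3: skip
i=4: add 'l' → 'kll'
i=5: add 'h' → 'kllh'
i=6: skip
i=7: add 's' → 'kllhs'
i=8: add 'y' → 'kllhsy'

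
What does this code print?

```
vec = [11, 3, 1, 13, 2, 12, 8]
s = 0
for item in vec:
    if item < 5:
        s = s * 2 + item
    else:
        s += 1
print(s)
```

item=11: not <5, s = 0+1 = 1
item=3: <5, s = 1*2+3 = 5
item=1: <5, s = 5*2+1 = 11
item=13: not <5, s = 11+1 = 12
item=2: <5, s = 12*2+2 = 26
item=12: not <5, s = 26+1 = 27
item=8: not <5, s = 27+1 = 28

28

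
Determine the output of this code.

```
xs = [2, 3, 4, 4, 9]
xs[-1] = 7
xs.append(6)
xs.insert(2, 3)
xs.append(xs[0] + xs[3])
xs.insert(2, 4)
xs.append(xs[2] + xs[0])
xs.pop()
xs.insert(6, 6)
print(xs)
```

xs[-1] = 7 → [2, 3, 4, 4, 7]
append 6 → [2, 3, 4, 4, 7, 6]
insert 3 at 2 → [2, 3, 3, 4, 4, 7, 6]
append xs[0]+xs[3] = 2+4 = 6 → [2, 3, 3, 4, 4, 7, 6, 6]
insert 4 at 2 → [2, 3, 4, 3, 4, 4, 7, 6, 6]
append xs[2]+xs[0] = 4+2 = 6 → [2, 3, 4, 3, 4, 4, 7, 6, 6, 6]
pop() removes 6 → [2, 3, 4, 3, 4, 4, 7, 6, 6]
insert 6 at 6 → [2, 3, 4, 3, 4, 4, 6, 7, 6, 6]

[2, 3, 4, 3, 4, 4, 6, 7, 6, 6]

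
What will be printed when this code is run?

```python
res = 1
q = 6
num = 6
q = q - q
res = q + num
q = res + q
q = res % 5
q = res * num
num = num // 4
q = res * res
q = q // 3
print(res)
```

q = 6-6 = 0
res = 0+6 = 6
q = 6+0 = 6
q = 6%5 = 1
q = 6*6 = 36
num = 6//4 = 1
q = 6*6 = 36
q = 36//3 = 12

6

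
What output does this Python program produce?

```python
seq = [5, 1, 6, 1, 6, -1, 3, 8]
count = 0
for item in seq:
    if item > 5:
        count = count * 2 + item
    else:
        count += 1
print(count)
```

68

item=5: not >5, count = 0+1 = 1
item=1: not >5, count = 1+1 = 2
item=6: >5, count = 2*2+6 = 10
item=1: not >5, count = 10+1 = 11
item=6: >5, count = 11*2+6 = 28
item=-1: not >5, count = 28+1 = 29
item=3: not >5, count = 29+1 = 30
item=8: >5, count = 30*2+8 = 68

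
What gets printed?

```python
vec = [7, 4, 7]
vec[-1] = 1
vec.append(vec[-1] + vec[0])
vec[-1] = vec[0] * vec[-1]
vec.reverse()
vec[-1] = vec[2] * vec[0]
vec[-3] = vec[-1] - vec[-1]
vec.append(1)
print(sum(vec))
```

285

vec[-1] = 1 → [7, 4, 1]
append vec[-1]+vec[0] = 1+7 = 8 → [7, 4, 1, 8]
vec[-1] = vec[0]*vec[-1] = 7*8 = 56 → [7, 4, 1, 56]
reverse → [56, 1, 4, 7]
vec[-1] = vec[2]*vec[0] = 4*56 = 224 → [56, 1, 4, 224]
vec[-3] = vec[-1]-vec[-1] = 224-224 = 0 → [56, 0, 4, 224]
append 1 → [56, 0, 4, 224, 1]
sum = 285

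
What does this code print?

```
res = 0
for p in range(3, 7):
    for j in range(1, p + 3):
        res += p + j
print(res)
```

222

p=3,j=1: res = 0+4 = 4
p=3,j=2: res = 4+5 = 9
p=3,j=3: res = 9+6 = 15
p=3,j=4: res = 15+7 = 22
p=3,j=5: res = 22+8 = 30
p=4,j=1: res = 30+5 = 35
p=4,j=2: res = 35+6 = 41
p=4,j=3: res = 41+7 = 48
p=4,j=4: res = 48+8 = 56
p=4,j=5: res = 56+9 = 65
p=4,j=6: res = 65+10 = 75
p=5,j=1: res = 75+6 = 81
p=5,j=2: res = 81+7 = 88
p=5,j=3: res = 88+8 = 96
p=5,j=4: res = 96+9 = 105
p=5,j=5: res = 105+10 = 115
p=5,j=6: res = 115+11 = 126
p=5,j=7: res = 126+12 = 138
p=6,j=1: res = 138+7 = 145
p=6,j=2: res = 145+8 = 153
p=6,j=3: res = 153+9 = 162
p=6,j=4: res = 162+10 = 172
p=6,j=5: res = 172+11 = 183
p=6,j=6: res = 183+12 = 195
p=6,j=7: res = 195+13 = 208
p=6,j=8: res = 208+14 = 222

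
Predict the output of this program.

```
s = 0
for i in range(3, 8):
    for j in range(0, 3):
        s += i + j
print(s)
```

i=3,j=0: s = 0+3 = 3
i=3,j=1: s = 3+4 = 7
i=3,j=2: s = 7+5 = 12
i=4,j=0: s = 12+4 = 16
i=4,j=1: s = 16+5 = 21
i=4,j=2: s = 21+6 = 27
i=5,j=0: s = 27+5 = 32
i=5,j=1: s = 32+6 = 38
i=5,j=2: s = 38+7 = 45
i=6,j=0: s = 45+6 = 51
i=6,j=1: s = 51+7 = 58
i=6,j=2: s = 58+8 = 66
i=7,j=0: s = 66+7 = 73
i=7,j=1: s = 73+8 = 81
i=7,j=2: s = 81+9 = 90

90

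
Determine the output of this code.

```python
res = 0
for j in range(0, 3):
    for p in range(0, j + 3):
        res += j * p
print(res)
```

26

j=0,p=0: res = 0+0 = 0
j=0,p=1: res = 0+0 = 0
j=0,p=2: res = 0+0 = 0
j=1,p=0: res = 0+0 = 0
j=1,p=1: res = 0+1 = 1
j=1,p=2: res = 1+2 = 3
j=1,p=3: res = 3+3 = 6
j=2,p=0: res = 6+0 = 6
j=2,p=1: res = 6+2 = 8
j=2,p=2: res = 8+4 = 12
j=2,p=3: res = 12+6 = 18
j=2,p=4: res = 18+8 = 26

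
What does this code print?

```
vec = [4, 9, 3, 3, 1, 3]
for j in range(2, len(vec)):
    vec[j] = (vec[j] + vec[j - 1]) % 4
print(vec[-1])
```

j=2: vec[2] = (3+9)%4 = 0 → [4, 9, 0, 3, 1, 3]
j=3: vec[3] = (3+0)%4 = 3 → [4, 9, 0, 3, 1, 3]
j=4: vec[4] = (1+3)%4 = 0 → [4, 9, 0, 3, 0, 3]
j=5: vec[5] = (3+0)%4 = 3 → [4, 9, 0, 3, 0, 3]

3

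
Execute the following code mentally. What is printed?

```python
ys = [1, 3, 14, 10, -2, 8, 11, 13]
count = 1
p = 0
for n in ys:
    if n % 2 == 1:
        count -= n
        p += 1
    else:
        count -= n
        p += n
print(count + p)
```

-23

n=1: odd, count = 1-1 = 0; p=1
n=3: odd, count = 0-3 = -3; p=2
n=14: not odd, count = (-3)-14 = -17; p=16
n=10: not odd, count = (-17)-10 = -27; p=26
n=-2: not odd, count = (-27)-(-2) = -25; p=24
n=8: not odd, count = (-25)-8 = -33; p=32
n=11: odd, count = (-33)-11 = -44; p=33
n=13: odd, count = (-44)-13 = -57; p=34
count+p = (-57)+34 = -23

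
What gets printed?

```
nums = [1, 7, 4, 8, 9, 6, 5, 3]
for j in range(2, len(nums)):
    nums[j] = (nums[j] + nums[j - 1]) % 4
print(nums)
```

j=2: nums[2] = (4+7)%4 = 3 → [1, 7, 3, 8, 9, 6, 5, 3]
j=3: nums[3] = (8+3)%4 = 3 → [1, 7, 3, 3, 9, 6, 5, 3]
j=4: nums[4] = (9+3)%4 = 0 → [1, 7, 3, 3, 0, 6, 5, 3]
j=5: nums[5] = (6+0)%4 = 2 → [1, 7, 3, 3, 0, 2, 5, 3]
j=6: nums[6] = (5+2)%4 = 3 → [1, 7, 3, 3, 0, 2, 3, 3]
j=7: nums[7] = (3+3)%4 = 2 → [1, 7, 3, 3, 0, 2, 3, 2]

[1, 7, 3, 3, 0, 2, 3, 2]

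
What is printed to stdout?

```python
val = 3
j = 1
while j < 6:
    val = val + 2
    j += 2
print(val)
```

j=1: val = 3+2 = 5
j=3: val = 5+2 = 7
j=5: val = 7+2 = 9

9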